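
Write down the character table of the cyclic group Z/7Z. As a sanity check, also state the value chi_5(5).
Character table of Z/7Z (irreps indexed chi_0,...,chi_6 with chi_k(m) = zeta_7^(k*m), zeta_7 = exp(2*pi*i/7)):
  irrep \ class  {0} (size 1)  {1} (size 1)    {2} (size 1)    {3} (size 1)    {4} (size 1)    {5} (size 1)    {6} (size 1)  
  chi_0          1             1               1               1               1               1               1             
  chi_1          1             exp(2*I*pi/7)   exp(4*I*pi/7)   exp(6*I*pi/7)   exp(-6*I*pi/7)  exp(-4*I*pi/7)  exp(-2*I*pi/7)
  chi_2          1             exp(4*I*pi/7)   exp(-6*I*pi/7)  exp(-2*I*pi/7)  exp(2*I*pi/7)   exp(6*I*pi/7)   exp(-4*I*pi/7)
  chi_3          1             exp(6*I*pi/7)   exp(-2*I*pi/7)  exp(4*I*pi/7)   exp(-4*I*pi/7)  exp(2*I*pi/7)   exp(-6*I*pi/7)
  chi_4          1             exp(-6*I*pi/7)  exp(2*I*pi/7)   exp(-4*I*pi/7)  exp(4*I*pi/7)   exp(-2*I*pi/7)  exp(6*I*pi/7) 
  chi_5          1             exp(-4*I*pi/7)  exp(6*I*pi/7)   exp(2*I*pi/7)   exp(-2*I*pi/7)  exp(-6*I*pi/7)  exp(4*I*pi/7) 
  chi_6          1             exp(-2*I*pi/7)  exp(-4*I*pi/7)  exp(-6*I*pi/7)  exp(6*I*pi/7)   exp(4*I*pi/7)   exp(2*I*pi/7) 

Spot check: chi_5(5) = zeta_7^(5*5) = zeta_7^25 = exp(-6*I*pi/7).

Details: Z/7Z is abelian, so all 7 irreducible complex representations are 1-dimensional. They are given by chi_k(m) = zeta_7^(k*m) for k = 0,...,6. Row orthogonality: sum_m chi_k(m) conj(chi_l(m)) = 7 * [k = l].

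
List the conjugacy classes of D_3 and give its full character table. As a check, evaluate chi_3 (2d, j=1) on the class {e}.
Conjugacy classes: {e} of size 1, {r^1, r^2} of size 2, {s, sr, ..., sr^2} of size 3.
Character table:
  irrep \ class              {e} (size 1)  {r^1, r^2} (size 2)  {s, sr, ..., sr^2} (size 3)
  chi_1 (triv)               1             1                    1                          
  chi_2 (sign: r->1, s->-1)  1             1                    -1                         
  chi_3 (2d, j=1)            2             -1                   0                          

Spot check: chi_3 (2d, j=1) on {e} = 2.

Argument: D_3 has order 2*3 = 6 with 3 conjugacy classes, hence 3 irreducibles. Sum of squared dims 1 + 1 + 4 = 6 = |G|. Linear characters come from the abelianisation; the 2-dimensional irreps have character r^k -> 2*cos(2*pi*j*k/3), reflections -> 0.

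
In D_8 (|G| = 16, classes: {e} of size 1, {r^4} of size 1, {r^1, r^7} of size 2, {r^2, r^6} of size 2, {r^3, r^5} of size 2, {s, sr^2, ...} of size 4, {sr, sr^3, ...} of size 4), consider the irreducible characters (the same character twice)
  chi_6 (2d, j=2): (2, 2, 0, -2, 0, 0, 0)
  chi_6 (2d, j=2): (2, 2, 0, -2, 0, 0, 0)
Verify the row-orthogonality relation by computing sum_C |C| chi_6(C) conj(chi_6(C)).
Sum = 16 = |G| = 16; so <chi_6, chi_6> = 1 (norm-1 confirms irreducibility).

Justification: Compute term by term over conjugacy classes (|C| * chi_6(C) * conj(chi_6(C))):
  1*(2)*conj(2) + 1*(2)*conj(2) + 2*(0)*conj(0) + 2*(-2)*conj(-2) + 2*(0)*conj(0) + 4*(0)*conj(0) + 4*(0)*conj(0)
  = (4) + (4) + (0) + (8) + (0) + (0) + (0)
  = 16.
Dividing by |G| = 16 gives 16/16 = 1, matching the row-orthogonality relation <chi_6, chi_6> = [chi_6 = chi_6].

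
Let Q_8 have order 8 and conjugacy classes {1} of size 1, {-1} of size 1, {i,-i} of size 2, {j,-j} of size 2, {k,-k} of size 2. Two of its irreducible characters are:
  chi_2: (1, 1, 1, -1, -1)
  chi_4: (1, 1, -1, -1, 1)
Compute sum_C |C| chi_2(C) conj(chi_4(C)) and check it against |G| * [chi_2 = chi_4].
Sum = 0; so <chi_2, chi_4> = 0 (distinct irreducibles are orthogonal).

Solution. Compute term by term over conjugacy classes (|C| * chi_2(C) * conj(chi_4(C))):
  1*(1)*conj(1) + 1*(1)*conj(1) + 2*(1)*conj(-1) + 2*(-1)*conj(-1) + 2*(-1)*conj(1)
  = (1) + (1) + (-2) + (2) + (-2)
  = 0.
Dividing by |G| = 8 gives 0/8 = 0, matching the row-orthogonality relation <chi_2, chi_4> = [chi_2 = chi_4].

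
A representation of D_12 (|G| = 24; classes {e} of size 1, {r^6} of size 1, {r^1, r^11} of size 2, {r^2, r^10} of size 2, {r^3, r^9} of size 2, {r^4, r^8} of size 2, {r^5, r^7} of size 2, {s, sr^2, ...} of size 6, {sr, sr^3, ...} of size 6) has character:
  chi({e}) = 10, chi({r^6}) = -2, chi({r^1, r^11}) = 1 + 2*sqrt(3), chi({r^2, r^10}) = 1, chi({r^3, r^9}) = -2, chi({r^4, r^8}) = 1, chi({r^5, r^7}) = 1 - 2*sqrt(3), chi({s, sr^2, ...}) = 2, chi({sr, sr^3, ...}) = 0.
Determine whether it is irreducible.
Not irreducible (reducible): <chi, chi> = 8 > 1.

Explanation: <chi, chi> = (1/|G|) sum_C |C| * |chi(C)|^2 = (1/24)[1*|10|^2 + 1*|-2|^2 + 2*|1 + 2*sqrt(3)|^2 + 2*|1|^2 + 2*|-2|^2 + 2*|1|^2 + 2*|1 - 2*sqrt(3)|^2 + 6*|2|^2 + 6*|0|^2]
  = (1/24)[(100) + (4) + (8*sqrt(3) + 26) + (2) + (8) + (2) + (26 - 8*sqrt(3)) + (24) + (0)] = 192/24 = 8.
A character is irreducible iff <chi, chi> = 1, so this representation is reducible.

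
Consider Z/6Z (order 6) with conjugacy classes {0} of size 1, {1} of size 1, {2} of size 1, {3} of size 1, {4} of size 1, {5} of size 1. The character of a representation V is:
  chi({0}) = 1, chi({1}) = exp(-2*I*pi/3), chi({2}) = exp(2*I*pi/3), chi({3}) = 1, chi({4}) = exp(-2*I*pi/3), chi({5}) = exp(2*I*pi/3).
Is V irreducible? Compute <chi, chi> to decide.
Irreducible: <chi, chi> = 1.

Justification: <chi, chi> = (1/|G|) sum_C |C| * |chi(C)|^2 = (1/6)[1*|1|^2 + 1*|exp(-2*I*pi/3)|^2 + 1*|exp(2*I*pi/3)|^2 + 1*|1|^2 + 1*|exp(-2*I*pi/3)|^2 + 1*|exp(2*I*pi/3)|^2]
  = (1/6)[(1) + (1) + (1) + (1) + (1) + (1)] = 6/6 = 1.
(Exp terms are combined using exp(i*s)*conj(exp(i*t)) = exp(i*(s-t)), and sums of them are collapsed using the identity that for every m > 1 the m distinct m-th roots of unity sum to 0, e.g. 1 + exp(2*I*pi/3) + exp(-2*I*pi/3) = 0.)
A character is irreducible iff <chi, chi> = 1, so this representation is irreducible.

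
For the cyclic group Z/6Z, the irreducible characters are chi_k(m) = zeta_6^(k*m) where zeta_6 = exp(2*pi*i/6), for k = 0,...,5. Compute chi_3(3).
chi_3(3) = zeta_6^9 = -1

Details: chi_3(3) = zeta_6^(3*3) = zeta_6^9. Since zeta_6^6 = 1, this equals zeta_6^3 = exp(2*pi*i*3/6) = -1.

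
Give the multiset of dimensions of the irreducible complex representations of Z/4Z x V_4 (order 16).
Dimensions: 1, 1, 1, 1, 1, 1, 1, 1, 1, 1, 1, 1, 1, 1, 1, 1

Why: There are 16 irreducibles (= number of conjugacy classes). Their dimensions d_i satisfy sum d_i^2 = |G| = 16: 1 + 1 + 1 + 1 + 1 + 1 + 1 + 1 + 1 + 1 + 1 + 1 + 1 + 1 + 1 + 1 = 16. (For the product with Z/4Z: each of the 4 1-dim characters of Z/4Z tensors with each irrep of V_4, giving 4 copies of each V_4-dimension.)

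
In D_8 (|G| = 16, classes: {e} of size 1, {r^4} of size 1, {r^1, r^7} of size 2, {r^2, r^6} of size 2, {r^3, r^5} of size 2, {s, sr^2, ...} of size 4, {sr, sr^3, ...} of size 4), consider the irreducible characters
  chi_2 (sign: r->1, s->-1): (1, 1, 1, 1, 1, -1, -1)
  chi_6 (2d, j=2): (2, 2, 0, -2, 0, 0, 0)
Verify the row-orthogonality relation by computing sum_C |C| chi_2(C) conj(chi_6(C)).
Sum = 0; so <chi_2, chi_6> = 0 (distinct irreducibles are orthogonal).

Argument: Compute term by term over conjugacy classes (|C| * chi_2(C) * conj(chi_6(C))):
  1*(1)*conj(2) + 1*(1)*conj(2) + 2*(1)*conj(0) + 2*(1)*conj(-2) + 2*(1)*conj(0) + 4*(-1)*conj(0) + 4*(-1)*conj(0)
  = (2) + (2) + (0) + (-4) + (0) + (0) + (0)
  = 0.
Dividing by |G| = 16 gives 0/16 = 0, matching the row-orthogonality relation <chi_2, chi_6> = [chi_2 = chi_6].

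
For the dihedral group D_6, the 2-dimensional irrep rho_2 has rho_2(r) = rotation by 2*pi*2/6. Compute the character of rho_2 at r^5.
chi_{rho_2}(r^5) = 2*cos(2*pi*2*5/6) = -1

Working: rho_2(r^5) is rotation by angle 2*pi*2*5/6, whose trace is 2*cos(2*pi*2*5/6) = -1.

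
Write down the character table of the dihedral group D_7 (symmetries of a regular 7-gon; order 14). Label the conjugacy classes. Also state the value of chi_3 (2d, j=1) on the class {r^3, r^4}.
Conjugacy classes: {e} of size 1, {r^1, r^6} of size 2, {r^2, r^5} of size 2, {r^3, r^4} of size 2, {s, sr, ..., sr^6} of size 7.
Character table:
  irrep \ class              {e} (size 1)  {r^1, r^6} (size 2)  {r^2, r^5} (size 2)  {r^3, r^4} (size 2)  {s, sr, ..., sr^6} (size 7)
  chi_1 (triv)               1             1                    1                    1                    1                          
  chi_2 (sign: r->1, s->-1)  1             1                    1                    1                    -1                         
  chi_3 (2d, j=1)            2             2*cos(2*pi/7)        -2*cos(3*pi/7)       -2*cos(pi/7)         0                          
  chi_4 (2d, j=2)            2             -2*cos(3*pi/7)       -2*cos(pi/7)         2*cos(2*pi/7)        0                          
  chi_5 (2d, j=3)            2             -2*cos(pi/7)         2*cos(2*pi/7)        -2*cos(3*pi/7)       0                          

Spot check: chi_3 (2d, j=1) on {r^3, r^4} = -2*cos(pi/7).

Solution. D_7 has order 2*7 = 14 with 5 conjugacy classes, hence 5 irreducibles. Sum of squared dims 1 + 1 + 4 + 4 + 4 = 14 = |G|. Linear characters come from the abelianisation; the 2-dimensional irreps have character r^k -> 2*cos(2*pi*j*k/7), reflections -> 0.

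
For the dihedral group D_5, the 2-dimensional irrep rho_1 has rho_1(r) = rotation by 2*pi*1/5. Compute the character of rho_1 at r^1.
chi_{rho_1}(r^1) = 2*cos(2*pi*1*1/5) = -1/2 + sqrt(5)/2

Derivation: rho_1(r^1) is rotation by angle 2*pi*1*1/5, whose trace is 2*cos(2*pi*1*1/5) = -1/2 + sqrt(5)/2.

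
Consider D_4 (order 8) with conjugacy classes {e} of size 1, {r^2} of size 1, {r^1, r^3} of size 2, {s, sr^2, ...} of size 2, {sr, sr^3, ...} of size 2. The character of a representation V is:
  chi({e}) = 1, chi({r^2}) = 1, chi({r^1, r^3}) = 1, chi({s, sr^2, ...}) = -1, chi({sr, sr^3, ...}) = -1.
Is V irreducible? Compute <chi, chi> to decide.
Irreducible: <chi, chi> = 1.

Derivation: <chi, chi> = (1/|G|) sum_C |C| * |chi(C)|^2 = (1/8)[1*|1|^2 + 1*|1|^2 + 2*|1|^2 + 2*|-1|^2 + 2*|-1|^2]
  = (1/8)[(1) + (1) + (2) + (2) + (2)] = 8/8 = 1.
A character is irreducible iff <chi, chi> = 1, so this representation is irreducible.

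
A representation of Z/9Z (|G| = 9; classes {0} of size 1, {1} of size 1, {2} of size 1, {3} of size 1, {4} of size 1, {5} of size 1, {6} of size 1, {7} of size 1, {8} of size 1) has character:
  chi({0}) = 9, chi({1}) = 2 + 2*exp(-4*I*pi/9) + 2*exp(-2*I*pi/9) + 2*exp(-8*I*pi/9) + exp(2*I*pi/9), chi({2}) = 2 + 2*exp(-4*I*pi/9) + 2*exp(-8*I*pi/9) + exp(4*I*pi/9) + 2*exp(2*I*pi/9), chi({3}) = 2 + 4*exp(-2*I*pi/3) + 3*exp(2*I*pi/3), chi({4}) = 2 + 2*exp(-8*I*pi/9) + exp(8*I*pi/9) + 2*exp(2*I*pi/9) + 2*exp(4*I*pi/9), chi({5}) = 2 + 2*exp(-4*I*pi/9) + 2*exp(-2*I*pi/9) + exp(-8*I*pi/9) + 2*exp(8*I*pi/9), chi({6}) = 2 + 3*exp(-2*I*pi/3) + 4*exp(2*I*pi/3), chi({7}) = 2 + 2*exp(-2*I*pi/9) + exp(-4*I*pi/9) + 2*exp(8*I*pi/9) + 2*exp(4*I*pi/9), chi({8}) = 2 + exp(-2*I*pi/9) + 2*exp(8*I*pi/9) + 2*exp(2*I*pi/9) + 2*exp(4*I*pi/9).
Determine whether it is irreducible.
Not irreducible (reducible): <chi, chi> = 17 > 1.

Details: <chi, chi> = (1/|G|) sum_C |C| * |chi(C)|^2 = (1/9)[1*|9|^2 + 1*|2 + 2*exp(-4*I*pi/9) + 2*exp(-2*I*pi/9) + 2*exp(-8*I*pi/9) + exp(2*I*pi/9)|^2 + 1*|2 + 2*exp(-4*I*pi/9) + 2*exp(-8*I*pi/9) + exp(4*I*pi/9) + 2*exp(2*I*pi/9)|^2 + 1*|2 + 4*exp(-2*I*pi/3) + 3*exp(2*I*pi/3)|^2 + 1*|2 + 2*exp(-8*I*pi/9) + exp(8*I*pi/9) + 2*exp(2*I*pi/9) + 2*exp(4*I*pi/9)|^2 + 1*|2 + 2*exp(-4*I*pi/9) + 2*exp(-2*I*pi/9) + exp(-8*I*pi/9) + 2*exp(8*I*pi/9)|^2 + 1*|2 + 3*exp(-2*I*pi/3) + 4*exp(2*I*pi/3)|^2 + 1*|2 + 2*exp(-2*I*pi/9) + exp(-4*I*pi/9) + 2*exp(8*I*pi/9) + 2*exp(4*I*pi/9)|^2 + 1*|2 + exp(-2*I*pi/9) + 2*exp(8*I*pi/9) + 2*exp(2*I*pi/9) + 2*exp(4*I*pi/9)|^2]
  = (1/9)[(81) + (17 + 10*exp(-4*I*pi/9) + 10*exp(-2*I*pi/9) + 6*exp(-2*I*pi/3) + 6*exp(-8*I*pi/9) + 6*exp(8*I*pi/9) + 6*exp(2*I*pi/3) + 10*exp(2*I*pi/9) + 10*exp(4*I*pi/9)) + (17 + 10*exp(-4*I*pi/9) + 6*exp(-2*I*pi/3) + 6*exp(-2*I*pi/9) + 10*exp(-8*I*pi/9) + 10*exp(8*I*pi/9) + 6*exp(2*I*pi/9) + 6*exp(2*I*pi/3) + 10*exp(4*I*pi/9)) + (3) + (17 + 10*exp(-2*I*pi/9) + 6*exp(-4*I*pi/9) + 6*exp(-2*I*pi/3) + 10*exp(-8*I*pi/9) + 10*exp(8*I*pi/9) + 6*exp(2*I*pi/3) + 6*exp(4*I*pi/9) + 10*exp(2*I*pi/9)) + (17 + 10*exp(-2*I*pi/9) + 6*exp(-4*I*pi/9) + 6*exp(-2*I*pi/3) + 10*exp(-8*I*pi/9) + 10*exp(8*I*pi/9) + 6*exp(2*I*pi/3) + 6*exp(4*I*pi/9) + 10*exp(2*I*pi/9)) + (3) + (17 + 10*exp(-4*I*pi/9) + 6*exp(-2*I*pi/3) + 6*exp(-2*I*pi/9) + 10*exp(-8*I*pi/9) + 10*exp(8*I*pi/9) + 6*exp(2*I*pi/9) + 6*exp(2*I*pi/3) + 10*exp(4*I*pi/9)) + (17 + 10*exp(-4*I*pi/9) + 10*exp(-2*I*pi/9) + 6*exp(-2*I*pi/3) + 6*exp(-8*I*pi/9) + 6*exp(8*I*pi/9) + 6*exp(2*I*pi/3) + 10*exp(2*I*pi/9) + 10*exp(4*I*pi/9))] = 153/9 = 17.
(Exp terms are combined using exp(i*s)*conj(exp(i*t)) = exp(i*(s-t)), and sums of them are collapsed using the identity that for every m > 1 the m distinct m-th roots of unity sum to 0, e.g. 1 + exp(2*I*pi/3) + exp(-2*I*pi/3) = 0.)
A character is irreducible iff <chi, chi> = 1, so this representation is reducible.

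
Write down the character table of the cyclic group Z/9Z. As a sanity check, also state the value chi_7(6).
Character table of Z/9Z (irreps indexed chi_0,...,chi_8 with chi_k(m) = zeta_9^(k*m), zeta_9 = exp(2*pi*i/9)):
  irrep \ class  {0} (size 1)  {1} (size 1)    {2} (size 1)    {3} (size 1)    {4} (size 1)    {5} (size 1)    {6} (size 1)    {7} (size 1)    {8} (size 1)  
  chi_0          1             1               1               1               1               1               1               1               1             
  chi_1          1             exp(2*I*pi/9)   exp(4*I*pi/9)   exp(2*I*pi/3)   exp(8*I*pi/9)   exp(-8*I*pi/9)  exp(-2*I*pi/3)  exp(-4*I*pi/9)  exp(-2*I*pi/9)
  chi_2          1             exp(4*I*pi/9)   exp(8*I*pi/9)   exp(-2*I*pi/3)  exp(-2*I*pi/9)  exp(2*I*pi/9)   exp(2*I*pi/3)   exp(-8*I*pi/9)  exp(-4*I*pi/9)
  chi_3          1             exp(2*I*pi/3)   exp(-2*I*pi/3)  1               exp(2*I*pi/3)   exp(-2*I*pi/3)  1               exp(2*I*pi/3)   exp(-2*I*pi/3)
  chi_4          1             exp(8*I*pi/9)   exp(-2*I*pi/9)  exp(2*I*pi/3)   exp(-4*I*pi/9)  exp(4*I*pi/9)   exp(-2*I*pi/3)  exp(2*I*pi/9)   exp(-8*I*pi/9)
  chi_5          1             exp(-8*I*pi/9)  exp(2*I*pi/9)   exp(-2*I*pi/3)  exp(4*I*pi/9)   exp(-4*I*pi/9)  exp(2*I*pi/3)   exp(-2*I*pi/9)  exp(8*I*pi/9) 
  chi_6          1             exp(-2*I*pi/3)  exp(2*I*pi/3)   1               exp(-2*I*pi/3)  exp(2*I*pi/3)   1               exp(-2*I*pi/3)  exp(2*I*pi/3) 
  chi_7          1             exp(-4*I*pi/9)  exp(-8*I*pi/9)  exp(2*I*pi/3)   exp(2*I*pi/9)   exp(-2*I*pi/9)  exp(-2*I*pi/3)  exp(8*I*pi/9)   exp(4*I*pi/9) 
  chi_8          1             exp(-2*I*pi/9)  exp(-4*I*pi/9)  exp(-2*I*pi/3)  exp(-8*I*pi/9)  exp(8*I*pi/9)   exp(2*I*pi/3)   exp(4*I*pi/9)   exp(2*I*pi/9) 

Spot check: chi_7(6) = zeta_9^(7*6) = zeta_9^42 = exp(-2*I*pi/3).

Z/9Z is abelian, so all 9 irreducible complex representations are 1-dimensional. They are given by chi_k(m) = zeta_9^(k*m) for k = 0,...,8. Row orthogonality: sum_m chi_k(m) conj(chi_l(m)) = 9 * [k = l].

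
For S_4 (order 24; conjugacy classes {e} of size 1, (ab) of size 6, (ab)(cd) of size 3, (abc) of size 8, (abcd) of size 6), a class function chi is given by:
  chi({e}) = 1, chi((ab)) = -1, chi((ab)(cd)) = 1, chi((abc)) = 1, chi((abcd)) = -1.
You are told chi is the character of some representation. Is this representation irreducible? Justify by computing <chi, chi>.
Irreducible: <chi, chi> = 1.

Solution. <chi, chi> = (1/|G|) sum_C |C| * |chi(C)|^2 = (1/24)[1*|1|^2 + 6*|-1|^2 + 3*|1|^2 + 8*|1|^2 + 6*|-1|^2]
  = (1/24)[(1) + (6) + (3) + (8) + (6)] = 24/24 = 1.
A character is irreducible iff <chi, chi> = 1, so this representation is irreducible.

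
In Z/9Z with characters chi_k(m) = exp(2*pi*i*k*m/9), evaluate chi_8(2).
chi_8(2) = zeta_9^16 = exp(-4*I*pi/9)

Details: chi_8(2) = zeta_9^(8*2) = zeta_9^16. Since zeta_9^9 = 1, this equals zeta_9^7 = exp(2*pi*i*7/9) = exp(-4*I*pi/9).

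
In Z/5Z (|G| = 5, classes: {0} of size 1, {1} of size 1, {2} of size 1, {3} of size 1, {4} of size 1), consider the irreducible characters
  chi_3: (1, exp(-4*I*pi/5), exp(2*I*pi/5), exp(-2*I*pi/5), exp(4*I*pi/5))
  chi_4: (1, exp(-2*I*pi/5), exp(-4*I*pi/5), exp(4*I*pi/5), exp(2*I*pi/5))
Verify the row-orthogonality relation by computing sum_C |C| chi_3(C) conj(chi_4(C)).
Sum = 0; so <chi_3, chi_4> = 0 (distinct irreducibles are orthogonal).

Proof sketch: Compute term by term over conjugacy classes (|C| * chi_3(C) * conj(chi_4(C))):
  1*(1)*conj(1) + 1*(exp(-4*I*pi/5))*conj(exp(-2*I*pi/5)) + 1*(exp(2*I*pi/5))*conj(exp(-4*I*pi/5)) + 1*(exp(-2*I*pi/5))*conj(exp(4*I*pi/5)) + 1*(exp(4*I*pi/5))*conj(exp(2*I*pi/5))
  = (1) + (exp(-2*I*pi/5)) + (exp(-4*I*pi/5)) + (exp(4*I*pi/5)) + (exp(2*I*pi/5))
  = 0.
(Exp terms are combined using exp(i*s)*conj(exp(i*t)) = exp(i*(s-t)), and sums of them are collapsed using the identity that for every m > 1 the m distinct m-th roots of unity sum to 0, e.g. 1 + exp(2*I*pi/3) + exp(-2*I*pi/3) = 0.)
Dividing by |G| = 5 gives 0/5 = 0, matching the row-orthogonality relation <chi_3, chi_4> = [chi_3 = chi_4].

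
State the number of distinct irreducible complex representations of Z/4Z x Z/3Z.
12

Reasoning: The number of irreducible complex representations of a finite group equals its number of conjugacy classes. Z/4Z x Z/3Z is abelian of order 12, so every element is its own conjugacy class: 12 classes, so Z/4Z x Z/3Z (order 12) has exactly 12 irreducible complex representations.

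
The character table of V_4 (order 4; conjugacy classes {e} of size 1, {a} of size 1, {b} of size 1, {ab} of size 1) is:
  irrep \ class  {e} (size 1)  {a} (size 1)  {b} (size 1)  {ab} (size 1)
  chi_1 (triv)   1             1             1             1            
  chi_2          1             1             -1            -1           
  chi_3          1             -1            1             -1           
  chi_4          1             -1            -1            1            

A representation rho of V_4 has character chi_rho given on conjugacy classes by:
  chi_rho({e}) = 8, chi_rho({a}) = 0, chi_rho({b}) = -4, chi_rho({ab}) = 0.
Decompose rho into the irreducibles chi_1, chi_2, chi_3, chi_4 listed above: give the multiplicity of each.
Multiplicities: chi_1: 1, chi_2: 3, chi_3: 1, chi_4: 3.

Argument: Use <chi_rho, chi> = (1/|G|) sum_C |C| * chi_rho(C) * conj(chi(C)) with |G| = 4 for each irreducible chi in the table:
  <chi_rho, chi_1> = (1/4)[1*(8)*conj(1) + 1*(0)*conj(1) + 1*(-4)*conj(1) + 1*(0)*conj(1)]
      = (1/4)[(8) + (0) + (-4) + (0)] = 4/4 = 1
  <chi_rho, chi_2> = (1/4)[1*(8)*conj(1) + 1*(0)*conj(1) + 1*(-4)*conj(-1) + 1*(0)*conj(-1)]
      = (1/4)[(8) + (0) + (4) + (0)] = 12/4 = 3
  <chi_rho, chi_3> = (1/4)[1*(8)*conj(1) + 1*(0)*conj(-1) + 1*(-4)*conj(1) + 1*(0)*conj(-1)]
      = (1/4)[(8) + (0) + (-4) + (0)] = 4/4 = 1
  <chi_rho, chi_4> = (1/4)[1*(8)*conj(1) + 1*(0)*conj(-1) + 1*(-4)*conj(-1) + 1*(0)*conj(1)]
      = (1/4)[(8) + (0) + (4) + (0)] = 12/4 = 3
Dimension check: dim(rho) = sum (mult * dim) = 1*1 + 3*1 + 1*1 + 3*1 = 8 = chi_rho(e) = 8.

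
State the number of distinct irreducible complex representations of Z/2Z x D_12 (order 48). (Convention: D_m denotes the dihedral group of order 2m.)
18

Explanation: The number of irreducible complex representations of a finite group equals its number of conjugacy classes. For a direct product, #classes(G x H) = #classes(G) * #classes(H). Z/2Z has 2 classes (abelian), D_12 has 9 classes, so 2 * 9 = 18, so Z/2Z x D_12 (order 48) has exactly 18 irreducible complex representations.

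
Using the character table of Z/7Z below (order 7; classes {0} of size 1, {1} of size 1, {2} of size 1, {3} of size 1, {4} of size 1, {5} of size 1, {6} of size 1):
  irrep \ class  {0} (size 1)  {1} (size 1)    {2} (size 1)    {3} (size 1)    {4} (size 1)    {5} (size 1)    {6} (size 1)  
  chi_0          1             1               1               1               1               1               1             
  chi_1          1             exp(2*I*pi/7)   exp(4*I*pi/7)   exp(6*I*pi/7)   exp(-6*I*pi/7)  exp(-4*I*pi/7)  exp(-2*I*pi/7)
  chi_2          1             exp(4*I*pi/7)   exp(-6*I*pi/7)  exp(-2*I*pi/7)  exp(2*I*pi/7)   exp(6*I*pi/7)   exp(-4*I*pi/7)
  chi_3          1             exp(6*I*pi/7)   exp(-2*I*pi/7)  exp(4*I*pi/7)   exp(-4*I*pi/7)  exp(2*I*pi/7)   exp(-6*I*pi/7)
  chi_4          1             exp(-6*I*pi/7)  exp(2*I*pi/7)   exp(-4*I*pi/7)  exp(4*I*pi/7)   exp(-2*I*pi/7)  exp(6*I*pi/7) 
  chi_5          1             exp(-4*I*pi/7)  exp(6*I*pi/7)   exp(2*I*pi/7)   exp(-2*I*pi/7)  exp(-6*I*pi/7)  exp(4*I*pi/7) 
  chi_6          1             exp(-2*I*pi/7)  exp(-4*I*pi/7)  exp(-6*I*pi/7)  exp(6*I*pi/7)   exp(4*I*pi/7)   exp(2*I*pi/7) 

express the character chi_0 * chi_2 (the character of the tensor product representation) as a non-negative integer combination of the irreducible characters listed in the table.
chi_0 tensor chi_2 = chi_2 (all other irreducibles have multiplicity 0).

Details: The character of a tensor product is the pointwise product (chi_0 * chi_2)(C) = chi_0(C) * chi_2(C):
  {0}: (1)*(1), {1}: (1)*(exp(4*I*pi/7)), {2}: (1)*(exp(-6*I*pi/7)), {3}: (1)*(exp(-2*I*pi/7)), {4}: (1)*(exp(2*I*pi/7)), {5}: (1)*(exp(6*I*pi/7)), {6}: (1)*(exp(-4*I*pi/7))
so (chi_0 * chi_2) takes values
  {0} -> 1, {1} -> exp(4*I*pi/7), {2} -> exp(-6*I*pi/7), {3} -> exp(-2*I*pi/7), {4} -> exp(2*I*pi/7), {5} -> exp(6*I*pi/7), {6} -> exp(-4*I*pi/7).
Now take the inner product of this character with each irreducible chi from the table, <chi_0*chi_2, chi> = (1/7) sum_C |C| (chi_0*chi_2)(C) conj(chi(C)):
  <chi_0*chi_2, chi_0> = (1/7)[1*(1)*conj(1) + 1*(exp(4*I*pi/7))*conj(1) + 1*(exp(-6*I*pi/7))*conj(1) + 1*(exp(-2*I*pi/7))*conj(1) + 1*(exp(2*I*pi/7))*conj(1) + 1*(exp(6*I*pi/7))*conj(1) + 1*(exp(-4*I*pi/7))*conj(1)]
      = (1/7)[(1) + (exp(4*I*pi/7)) + (exp(-6*I*pi/7)) + (exp(-2*I*pi/7)) + (exp(2*I*pi/7)) + (exp(6*I*pi/7)) + (exp(-4*I*pi/7))] = 0/7 = 0
  <chi_0*chi_2, chi_1> = (1/7)[1*(1)*conj(1) + 1*(exp(4*I*pi/7))*conj(exp(2*I*pi/7)) + 1*(exp(-6*I*pi/7))*conj(exp(4*I*pi/7)) + 1*(exp(-2*I*pi/7))*conj(exp(6*I*pi/7)) + 1*(exp(2*I*pi/7))*conj(exp(-6*I*pi/7)) + 1*(exp(6*I*pi/7))*conj(exp(-4*I*pi/7)) + 1*(exp(-4*I*pi/7))*conj(exp(-2*I*pi/7))]
      = (1/7)[(1) + (exp(2*I*pi/7)) + (exp(4*I*pi/7)) + (exp(6*I*pi/7)) + (exp(-6*I*pi/7)) + (exp(-4*I*pi/7)) + (exp(-2*I*pi/7))] = 0/7 = 0
  <chi_0*chi_2, chi_2> = (1/7)[1*(1)*conj(1) + 1*(exp(4*I*pi/7))*conj(exp(4*I*pi/7)) + 1*(exp(-6*I*pi/7))*conj(exp(-6*I*pi/7)) + 1*(exp(-2*I*pi/7))*conj(exp(-2*I*pi/7)) + 1*(exp(2*I*pi/7))*conj(exp(2*I*pi/7)) + 1*(exp(6*I*pi/7))*conj(exp(6*I*pi/7)) + 1*(exp(-4*I*pi/7))*conj(exp(-4*I*pi/7))]
      = (1/7)[(1) + (1) + (1) + (1) + (1) + (1) + (1)] = 7/7 = 1
  <chi_0*chi_2, chi_3> = (1/7)[1*(1)*conj(1) + 1*(exp(4*I*pi/7))*conj(exp(6*I*pi/7)) + 1*(exp(-6*I*pi/7))*conj(exp(-2*I*pi/7)) + 1*(exp(-2*I*pi/7))*conj(exp(4*I*pi/7)) + 1*(exp(2*I*pi/7))*conj(exp(-4*I*pi/7)) + 1*(exp(6*I*pi/7))*conj(exp(2*I*pi/7)) + 1*(exp(-4*I*pi/7))*conj(exp(-6*I*pi/7))]
      = (1/7)[(1) + (exp(-2*I*pi/7)) + (exp(-4*I*pi/7)) + (exp(-6*I*pi/7)) + (exp(6*I*pi/7)) + (exp(4*I*pi/7)) + (exp(2*I*pi/7))] = 0/7 = 0
  <chi_0*chi_2, chi_4> = (1/7)[1*(1)*conj(1) + 1*(exp(4*I*pi/7))*conj(exp(-6*I*pi/7)) + 1*(exp(-6*I*pi/7))*conj(exp(2*I*pi/7)) + 1*(exp(-2*I*pi/7))*conj(exp(-4*I*pi/7)) + 1*(exp(2*I*pi/7))*conj(exp(4*I*pi/7)) + 1*(exp(6*I*pi/7))*conj(exp(-2*I*pi/7)) + 1*(exp(-4*I*pi/7))*conj(exp(6*I*pi/7))]
      = (1/7)[(1) + (exp(-4*I*pi/7)) + (exp(6*I*pi/7)) + (exp(2*I*pi/7)) + (exp(-2*I*pi/7)) + (exp(-6*I*pi/7)) + (exp(4*I*pi/7))] = 0/7 = 0
  <chi_0*chi_2, chi_5> = (1/7)[1*(1)*conj(1) + 1*(exp(4*I*pi/7))*conj(exp(-4*I*pi/7)) + 1*(exp(-6*I*pi/7))*conj(exp(6*I*pi/7)) + 1*(exp(-2*I*pi/7))*conj(exp(2*I*pi/7)) + 1*(exp(2*I*pi/7))*conj(exp(-2*I*pi/7)) + 1*(exp(6*I*pi/7))*conj(exp(-6*I*pi/7)) + 1*(exp(-4*I*pi/7))*conj(exp(4*I*pi/7))]
      = (1/7)[(1) + (exp(-6*I*pi/7)) + (exp(2*I*pi/7)) + (exp(-4*I*pi/7)) + (exp(4*I*pi/7)) + (exp(-2*I*pi/7)) + (exp(6*I*pi/7))] = 0/7 = 0
  <chi_0*chi_2, chi_6> = (1/7)[1*(1)*conj(1) + 1*(exp(4*I*pi/7))*conj(exp(-2*I*pi/7)) + 1*(exp(-6*I*pi/7))*conj(exp(-4*I*pi/7)) + 1*(exp(-2*I*pi/7))*conj(exp(-6*I*pi/7)) + 1*(exp(2*I*pi/7))*conj(exp(6*I*pi/7)) + 1*(exp(6*I*pi/7))*conj(exp(4*I*pi/7)) + 1*(exp(-4*I*pi/7))*conj(exp(2*I*pi/7))]
      = (1/7)[(1) + (exp(6*I*pi/7)) + (exp(-2*I*pi/7)) + (exp(4*I*pi/7)) + (exp(-4*I*pi/7)) + (exp(2*I*pi/7)) + (exp(-6*I*pi/7))] = 0/7 = 0
(Exp terms are combined using exp(i*s)*conj(exp(i*t)) = exp(i*(s-t)), and sums of them are collapsed using the identity that for every m > 1 the m distinct m-th roots of unity sum to 0, e.g. 1 + exp(2*I*pi/3) + exp(-2*I*pi/3) = 0.)
Hence the multiplicities are chi_2: 1. Dimension check: dim(chi_0)*dim(chi_2) = 1*1 = 1 and sum (mult * dim) = 1*1 = 1.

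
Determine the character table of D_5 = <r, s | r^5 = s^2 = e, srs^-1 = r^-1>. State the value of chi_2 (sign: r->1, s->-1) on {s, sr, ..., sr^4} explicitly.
Conjugacy classes: {e} of size 1, {r^1, r^4} of size 2, {r^2, r^3} of size 2, {s, sr, ..., sr^4} of size 5.
Character table:
  irrep \ class              {e} (size 1)  {r^1, r^4} (size 2)  {r^2, r^3} (size 2)  {s, sr, ..., sr^4} (size 5)
  chi_1 (triv)               1             1                    1                    1                          
  chi_2 (sign: r->1, s->-1)  1             1                    1                    -1                         
  chi_3 (2d, j=1)            2             -1/2 + sqrt(5)/2     -sqrt(5)/2 - 1/2     0                          
  chi_4 (2d, j=2)            2             -sqrt(5)/2 - 1/2     -1/2 + sqrt(5)/2     0                          

Spot check: chi_2 (sign: r->1, s->-1) on {s, sr, ..., sr^4} = -1.

Solution. D_5 has order 2*5 = 10 with 4 conjugacy classes, hence 4 irreducibles. Sum of squared dims 1 + 1 + 4 + 4 = 10 = |G|. Linear characters come from the abelianisation; the 2-dimensional irreps have character r^k -> 2*cos(2*pi*j*k/5), reflections -> 0.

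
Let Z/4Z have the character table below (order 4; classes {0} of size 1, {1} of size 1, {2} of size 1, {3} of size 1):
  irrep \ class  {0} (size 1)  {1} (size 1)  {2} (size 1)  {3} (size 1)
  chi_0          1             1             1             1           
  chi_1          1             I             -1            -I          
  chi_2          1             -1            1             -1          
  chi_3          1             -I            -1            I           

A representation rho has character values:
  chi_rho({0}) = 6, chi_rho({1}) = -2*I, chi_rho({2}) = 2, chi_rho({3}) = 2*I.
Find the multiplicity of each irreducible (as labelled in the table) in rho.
Multiplicities: chi_0: 2, chi_1: 0, chi_2: 2, chi_3: 2.

Working: Use <chi_rho, chi> = (1/|G|) sum_C |C| * chi_rho(C) * conj(chi(C)) with |G| = 4 for each irreducible chi in the table:
  <chi_rho, chi_0> = (1/4)[1*(6)*conj(1) + 1*(-2*I)*conj(1) + 1*(2)*conj(1) + 1*(2*I)*conj(1)]
      = (1/4)[(6) + (-2*I) + (2) + (2*I)] = 8/4 = 2
  <chi_rho, chi_1> = (1/4)[1*(6)*conj(1) + 1*(-2*I)*conj(I) + 1*(2)*conj(-1) + 1*(2*I)*conj(-I)]
      = (1/4)[(6) + (-2) + (-2) + (-2)] = 0/4 = 0
  <chi_rho, chi_2> = (1/4)[1*(6)*conj(1) + 1*(-2*I)*conj(-1) + 1*(2)*conj(1) + 1*(2*I)*conj(-1)]
      = (1/4)[(6) + (2*I) + (2) + (-2*I)] = 8/4 = 2
  <chi_rho, chi_3> = (1/4)[1*(6)*conj(1) + 1*(-2*I)*conj(-I) + 1*(2)*conj(-1) + 1*(2*I)*conj(I)]
      = (1/4)[(6) + (2) + (-2) + (2)] = 8/4 = 2
(Exp terms are combined using exp(i*s)*conj(exp(i*t)) = exp(i*(s-t)), and sums of them are collapsed using the identity that for every m > 1 the m distinct m-th roots of unity sum to 0, e.g. 1 + exp(2*I*pi/3) + exp(-2*I*pi/3) = 0.)
Dimension check: dim(rho) = sum (mult * dim) = 2*1 + 0*1 + 2*1 + 2*1 = 6 = chi_rho(e) = 6.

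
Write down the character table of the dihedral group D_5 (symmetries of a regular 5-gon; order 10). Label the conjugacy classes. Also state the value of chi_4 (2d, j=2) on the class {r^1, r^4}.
Conjugacy classes: {e} of size 1, {r^1, r^4} of size 2, {r^2, r^3} of size 2, {s, sr, ..., sr^4} of size 5.
Character table:
  irrep \ class              {e} (size 1)  {r^1, r^4} (size 2)  {r^2, r^3} (size 2)  {s, sr, ..., sr^4} (size 5)
  chi_1 (triv)               1             1                    1                    1                          
  chi_2 (sign: r->1, s->-1)  1             1                    1                    -1                         
  chi_3 (2d, j=1)            2             -1/2 + sqrt(5)/2     -sqrt(5)/2 - 1/2     0                          
  chi_4 (2d, j=2)            2             -sqrt(5)/2 - 1/2     -1/2 + sqrt(5)/2     0                          

Spot check: chi_4 (2d, j=2) on {r^1, r^4} = -sqrt(5)/2 - 1/2.

Solution. D_5 has order 2*5 = 10 with 4 conjugacy classes, hence 4 irreducibles. Sum of squared dims 1 + 1 + 4 + 4 = 10 = |G|. Linear characters come from the abelianisation; the 2-dimensional irreps have character r^k -> 2*cos(2*pi*j*k/5), reflections -> 0.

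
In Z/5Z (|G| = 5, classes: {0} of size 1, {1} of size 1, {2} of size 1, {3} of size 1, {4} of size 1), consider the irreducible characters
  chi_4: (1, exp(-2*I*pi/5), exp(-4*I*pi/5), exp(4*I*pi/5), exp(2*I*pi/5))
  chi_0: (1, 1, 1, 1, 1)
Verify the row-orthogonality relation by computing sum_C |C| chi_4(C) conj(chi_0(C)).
Sum = 0; so <chi_4, chi_0> = 0 (distinct irreducibles are orthogonal).

Derivation: Compute term by term over conjugacy classes (|C| * chi_4(C) * conj(chi_0(C))):
  1*(1)*conj(1) + 1*(exp(-2*I*pi/5))*conj(1) + 1*(exp(-4*I*pi/5))*conj(1) + 1*(exp(4*I*pi/5))*conj(1) + 1*(exp(2*I*pi/5))*conj(1)
  = (1) + (exp(-2*I*pi/5)) + (exp(-4*I*pi/5)) + (exp(4*I*pi/5)) + (exp(2*I*pi/5))
  = 0.
(Exp terms are combined using exp(i*s)*conj(exp(i*t)) = exp(i*(s-t)), and sums of them are collapsed using the identity that for every m > 1 the m distinct m-th roots of unity sum to 0, e.g. 1 + exp(2*I*pi/3) + exp(-2*I*pi/3) = 0.)
Dividing by |G| = 5 gives 0/5 = 0, matching the row-orthogonality relation <chi_4, chi_0> = [chi_4 = chi_0].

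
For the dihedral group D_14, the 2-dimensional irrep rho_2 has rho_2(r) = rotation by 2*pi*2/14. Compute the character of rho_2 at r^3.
chi_{rho_2}(r^3) = 2*cos(2*pi*2*3/14) = -2*cos(pi/7)

Details: rho_2(r^3) is rotation by angle 2*pi*2*3/14, whose trace is 2*cos(2*pi*2*3/14) = -2*cos(pi/7).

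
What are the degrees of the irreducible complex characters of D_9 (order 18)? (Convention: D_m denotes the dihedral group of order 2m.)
Dimensions: 1, 1, 2, 2, 2, 2

Details: There are 6 irreducibles (= number of conjugacy classes). Their dimensions d_i satisfy sum d_i^2 = |G| = 18: 1 + 1 + 4 + 4 + 4 + 4 = 18.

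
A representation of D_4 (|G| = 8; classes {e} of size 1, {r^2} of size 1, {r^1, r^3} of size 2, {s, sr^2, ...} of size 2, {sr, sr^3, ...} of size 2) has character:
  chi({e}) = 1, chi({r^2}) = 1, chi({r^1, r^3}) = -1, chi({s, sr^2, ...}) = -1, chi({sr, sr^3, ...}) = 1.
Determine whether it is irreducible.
Irreducible: <chi, chi> = 1.

Reasoning: <chi, chi> = (1/|G|) sum_C |C| * |chi(C)|^2 = (1/8)[1*|1|^2 + 1*|1|^2 + 2*|-1|^2 + 2*|-1|^2 + 2*|1|^2]
  = (1/8)[(1) + (1) + (2) + (2) + (2)] = 8/8 = 1.
A character is irreducible iff <chi, chi> = 1, so this representation is irreducible.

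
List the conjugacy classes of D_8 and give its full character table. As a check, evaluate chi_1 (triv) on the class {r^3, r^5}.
Conjugacy classes: {e} of size 1, {r^4} of size 1, {r^1, r^7} of size 2, {r^2, r^6} of size 2, {r^3, r^5} of size 2, {s, sr^2, ...} of size 4, {sr, sr^3, ...} of size 4.
Character table:
  irrep \ class              {e} (size 1)  {r^4} (size 1)  {r^1, r^7} (size 2)  {r^2, r^6} (size 2)  {r^3, r^5} (size 2)  {s, sr^2, ...} (size 4)  {sr, sr^3, ...} (size 4)
  chi_1 (triv)               1             1               1                    1                    1                    1                        1                       
  chi_2 (sign: r->1, s->-1)  1             1               1                    1                    1                    -1                       -1                      
  chi_3 (r->-1, s->1)        1             1               -1                   1                    -1                   1                        -1                      
  chi_4 (r->-1, s->-1)       1             1               -1                   1                    -1                   -1                       1                       
  chi_5 (2d, j=1)            2             -2              sqrt(2)              0                    -sqrt(2)             0                        0                       
  chi_6 (2d, j=2)            2             2               0                    -2                   0                    0                        0                       
  chi_7 (2d, j=3)            2             -2              -sqrt(2)             0                    sqrt(2)              0                        0                       

Spot check: chi_1 (triv) on {r^3, r^5} = 1.

Why: D_8 has order 2*8 = 16 with 7 conjugacy classes, hence 7 irreducibles. Sum of squared dims 1 + 1 + 1 + 1 + 4 + 4 + 4 = 16 = |G|. Linear characters come from the abelianisation; the 2-dimensional irreps have character r^k -> 2*cos(2*pi*j*k/8), reflections -> 0.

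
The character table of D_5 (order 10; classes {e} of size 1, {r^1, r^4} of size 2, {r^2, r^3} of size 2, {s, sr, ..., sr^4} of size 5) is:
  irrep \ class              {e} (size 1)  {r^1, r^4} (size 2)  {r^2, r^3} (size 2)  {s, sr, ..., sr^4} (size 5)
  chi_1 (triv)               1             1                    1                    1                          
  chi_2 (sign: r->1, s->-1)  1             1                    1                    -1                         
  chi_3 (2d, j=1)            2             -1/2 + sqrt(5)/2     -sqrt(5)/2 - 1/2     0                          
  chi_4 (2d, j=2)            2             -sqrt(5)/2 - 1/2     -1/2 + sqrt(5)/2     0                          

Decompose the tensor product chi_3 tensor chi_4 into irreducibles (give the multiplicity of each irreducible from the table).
chi_3 tensor chi_4 = chi_3 + chi_4 (all other irreducibles have multiplicity 0).

Details: The character of a tensor product is the pointwise product (chi_3 * chi_4)(C) = chi_3(C) * chi_4(C):
  {e}: (2)*(2), {r^1, r^4}: (-1/2 + sqrt(5)/2)*(-sqrt(5)/2 - 1/2), {r^2, r^3}: (-sqrt(5)/2 - 1/2)*(-1/2 + sqrt(5)/2), {s, sr, ..., sr^4}: (0)*(0)
so (chi_3 * chi_4) takes values
  {e} -> 4, {r^1, r^4} -> -1, {r^2, r^3} -> -1, {s, sr, ..., sr^4} -> 0.
Now take the inner product of this character with each irreducible chi from the table, <chi_3*chi_4, chi> = (1/10) sum_C |C| (chi_3*chi_4)(C) conj(chi(C)):
  <chi_3*chi_4, chi_1> = (1/10)[1*(4)*conj(1) + 2*(-1)*conj(1) + 2*(-1)*conj(1) + 5*(0)*conj(1)]
      = (1/10)[(4) + (-2) + (-2) + (0)] = 0/10 = 0
  <chi_3*chi_4, chi_2> = (1/10)[1*(4)*conj(1) + 2*(-1)*conj(1) + 2*(-1)*conj(1) + 5*(0)*conj(-1)]
      = (1/10)[(4) + (-2) + (-2) + (0)] = 0/10 = 0
  <chi_3*chi_4, chi_3> = (1/10)[1*(4)*conj(2) + 2*(-1)*conj(-1/2 + sqrt(5)/2) + 2*(-1)*conj(-sqrt(5)/2 - 1/2) + 5*(0)*conj(0)]
      = (1/10)[(8) + (1 - sqrt(5)) + (1 + sqrt(5)) + (0)] = 10/10 = 1
  <chi_3*chi_4, chi_4> = (1/10)[1*(4)*conj(2) + 2*(-1)*conj(-sqrt(5)/2 - 1/2) + 2*(-1)*conj(-1/2 + sqrt(5)/2) + 5*(0)*conj(0)]
      = (1/10)[(8) + (1 + sqrt(5)) + (1 - sqrt(5)) + (0)] = 10/10 = 1
Hence the multiplicities are chi_3: 1, chi_4: 1. Dimension check: dim(chi_3)*dim(chi_4) = 2*2 = 4 and sum (mult * dim) = 1*2 + 1*2 = 4.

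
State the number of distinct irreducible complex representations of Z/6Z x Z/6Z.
36

Working: The number of irreducible complex representations of a finite group equals its number of conjugacy classes. Z/6Z x Z/6Z is abelian of order 36, so every element is its own conjugacy class: 36 classes, so Z/6Z x Z/6Z (order 36) has exactly 36 irreducible complex representations.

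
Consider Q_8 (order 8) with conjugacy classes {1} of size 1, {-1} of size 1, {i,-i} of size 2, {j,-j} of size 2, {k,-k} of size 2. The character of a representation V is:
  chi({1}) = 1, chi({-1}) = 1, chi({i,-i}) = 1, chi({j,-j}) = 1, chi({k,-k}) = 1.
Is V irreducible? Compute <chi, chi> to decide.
Irreducible: <chi, chi> = 1.

Derivation: <chi, chi> = (1/|G|) sum_C |C| * |chi(C)|^2 = (1/8)[1*|1|^2 + 1*|1|^2 + 2*|1|^2 + 2*|1|^2 + 2*|1|^2]
  = (1/8)[(1) + (1) + (2) + (2) + (2)] = 8/8 = 1.
A character is irreducible iff <chi, chi> = 1, so this representation is irreducible.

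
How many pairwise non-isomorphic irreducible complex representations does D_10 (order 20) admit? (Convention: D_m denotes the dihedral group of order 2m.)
8

The number of irreducible complex representations of a finite group equals its number of conjugacy classes. D_10 has 8 conjugacy classes (n/2 + 3 for n even), so D_10 (order 20) has exactly 8 irreducible complex representations.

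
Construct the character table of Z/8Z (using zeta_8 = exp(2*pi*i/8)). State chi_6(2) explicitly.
Character table of Z/8Z (irreps indexed chi_0,...,chi_7 with chi_k(m) = zeta_8^(k*m), zeta_8 = exp(2*pi*i/8)):
  irrep \ class  {0} (size 1)  {1} (size 1)    {2} (size 1)  {3} (size 1)    {4} (size 1)  {5} (size 1)    {6} (size 1)  {7} (size 1)  
  chi_0          1             1               1             1               1             1               1             1             
  chi_1          1             exp(I*pi/4)     I             exp(3*I*pi/4)   -1            exp(-3*I*pi/4)  -I            exp(-I*pi/4)  
  chi_2          1             I               -1            -I              1             I               -1            -I            
  chi_3          1             exp(3*I*pi/4)   -I            exp(I*pi/4)     -1            exp(-I*pi/4)    I             exp(-3*I*pi/4)
  chi_4          1             -1              1             -1              1             -1              1             -1            
  chi_5          1             exp(-3*I*pi/4)  I             exp(-I*pi/4)    -1            exp(I*pi/4)     -I            exp(3*I*pi/4) 
  chi_6          1             -I              -1            I               1             -I              -1            I             
  chi_7          1             exp(-I*pi/4)    -I            exp(-3*I*pi/4)  -1            exp(3*I*pi/4)   I             exp(I*pi/4)   

Spot check: chi_6(2) = zeta_8^(6*2) = zeta_8^12 = -1.

Explanation: Z/8Z is abelian, so all 8 irreducible complex representations are 1-dimensional. They are given by chi_k(m) = zeta_8^(k*m) for k = 0,...,7. Row orthogonality: sum_m chi_k(m) conj(chi_l(m)) = 8 * [k = l].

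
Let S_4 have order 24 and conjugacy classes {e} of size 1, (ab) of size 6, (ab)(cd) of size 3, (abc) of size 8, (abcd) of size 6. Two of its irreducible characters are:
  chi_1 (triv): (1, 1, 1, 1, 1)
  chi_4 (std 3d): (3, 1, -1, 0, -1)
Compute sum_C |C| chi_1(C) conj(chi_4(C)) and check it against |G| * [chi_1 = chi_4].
Sum = 0; so <chi_1, chi_4> = 0 (distinct irreducibles are orthogonal).

Compute term by term over conjugacy classes (|C| * chi_1(C) * conj(chi_4(C))):
  1*(1)*conj(3) + 6*(1)*conj(1) + 3*(1)*conj(-1) + 8*(1)*conj(0) + 6*(1)*conj(-1)
  = (3) + (6) + (-3) + (0) + (-6)
  = 0.
Dividing by |G| = 24 gives 0/24 = 0, matching the row-orthogonality relation <chi_1, chi_4> = [chi_1 = chi_4].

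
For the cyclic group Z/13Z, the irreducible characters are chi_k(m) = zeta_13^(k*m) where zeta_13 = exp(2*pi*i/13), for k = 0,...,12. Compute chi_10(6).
chi_10(6) = zeta_13^60 = exp(-10*I*pi/13)

Derivation: chi_10(6) = zeta_13^(10*6) = zeta_13^60. Since zeta_13^13 = 1, this equals zeta_13^8 = exp(2*pi*i*8/13) = exp(-10*I*pi/13).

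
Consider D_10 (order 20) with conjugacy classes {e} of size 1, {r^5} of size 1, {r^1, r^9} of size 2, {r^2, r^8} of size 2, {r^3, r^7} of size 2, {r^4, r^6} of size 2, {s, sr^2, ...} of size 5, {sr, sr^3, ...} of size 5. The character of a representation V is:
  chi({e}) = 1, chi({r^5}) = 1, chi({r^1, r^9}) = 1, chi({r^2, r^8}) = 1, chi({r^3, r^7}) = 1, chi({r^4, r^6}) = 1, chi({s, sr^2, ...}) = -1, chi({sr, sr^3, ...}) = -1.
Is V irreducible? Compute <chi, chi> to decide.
Irreducible: <chi, chi> = 1.

Reasoning: <chi, chi> = (1/|G|) sum_C |C| * |chi(C)|^2 = (1/20)[1*|1|^2 + 1*|1|^2 + 2*|1|^2 + 2*|1|^2 + 2*|1|^2 + 2*|1|^2 + 5*|-1|^2 + 5*|-1|^2]
  = (1/20)[(1) + (1) + (2) + (2) + (2) + (2) + (5) + (5)] = 20/20 = 1.
A character is irreducible iff <chi, chi> = 1, so this representation is irreducible.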